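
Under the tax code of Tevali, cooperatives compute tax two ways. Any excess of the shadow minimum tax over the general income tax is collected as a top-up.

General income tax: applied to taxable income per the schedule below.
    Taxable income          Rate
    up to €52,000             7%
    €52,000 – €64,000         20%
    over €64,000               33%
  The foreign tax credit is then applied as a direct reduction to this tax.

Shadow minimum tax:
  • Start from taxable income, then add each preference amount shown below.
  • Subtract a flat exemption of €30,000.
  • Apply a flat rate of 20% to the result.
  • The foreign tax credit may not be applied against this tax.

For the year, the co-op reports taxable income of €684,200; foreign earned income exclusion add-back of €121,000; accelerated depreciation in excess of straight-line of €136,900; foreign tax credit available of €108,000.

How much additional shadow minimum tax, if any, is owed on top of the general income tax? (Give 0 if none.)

General income tax:
  €52,000 × 7% = €3,640
  €12,000 × 20% = €2,400
  €620,200 × 33% = €204,666
  → €210,706
  Less foreign tax credit €108,000 → €102,706

Shadow minimum tax:
  Adjusted income: €684,200 + €121,000 + €136,900 = €942,100
  Less exemption €30,000 → base €912,100
  €912,100 × 20% = €182,420

Excess of shadow minimum tax over general income tax: €182,420 − €102,706 = €79,714.

€79,714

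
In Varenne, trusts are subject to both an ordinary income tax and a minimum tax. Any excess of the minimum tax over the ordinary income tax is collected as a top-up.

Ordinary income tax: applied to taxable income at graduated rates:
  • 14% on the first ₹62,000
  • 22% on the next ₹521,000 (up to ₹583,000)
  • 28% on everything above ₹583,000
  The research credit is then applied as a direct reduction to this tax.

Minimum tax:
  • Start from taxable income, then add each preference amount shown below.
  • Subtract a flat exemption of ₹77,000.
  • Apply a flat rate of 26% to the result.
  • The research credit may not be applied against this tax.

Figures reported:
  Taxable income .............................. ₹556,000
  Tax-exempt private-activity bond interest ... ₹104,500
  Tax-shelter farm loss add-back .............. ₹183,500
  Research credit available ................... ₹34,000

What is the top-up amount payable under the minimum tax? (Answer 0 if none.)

Minimum tax:
  Adjusted income: ₹556,000 + ₹104,500 + ₹183,500 = ₹844,000
  Less exemption ₹77,000 → base ₹767,000
  ₹767,000 × 26% = ₹199,420

Ordinary income tax:
  ₹62,000 × 14% = ₹8,680
  ₹494,000 × 22% = ₹108,680
  → ₹117,360
  Less research credit ₹34,000 → ₹83,360

Excess of minimum tax over ordinary income tax: ₹199,420 − ₹83,360 = ₹116,060.

₹116,060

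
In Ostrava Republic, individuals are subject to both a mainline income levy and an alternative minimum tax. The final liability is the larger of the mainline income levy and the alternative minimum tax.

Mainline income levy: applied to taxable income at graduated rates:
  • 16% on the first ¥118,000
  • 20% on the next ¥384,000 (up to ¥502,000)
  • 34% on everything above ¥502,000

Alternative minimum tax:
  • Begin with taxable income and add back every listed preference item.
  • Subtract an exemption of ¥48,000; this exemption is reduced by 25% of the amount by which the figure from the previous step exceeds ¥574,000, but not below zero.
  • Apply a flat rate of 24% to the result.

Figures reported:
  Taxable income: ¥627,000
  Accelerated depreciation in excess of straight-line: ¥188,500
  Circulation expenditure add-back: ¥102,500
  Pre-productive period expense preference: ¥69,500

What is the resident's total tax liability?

Mainline income levy:
  ¥118,000 × 16% = ¥18,880
  ¥384,000 × 20% = ¥76,800
  ¥125,000 × 34% = ¥42,500
  → ¥138,180

Alternative minimum tax:
  Adjusted income: ¥627,000 + ¥188,500 + ¥102,500 + ¥69,500 = ¥987,500
  Exemption: 25% × (¥987,500 − ¥574,000) = ¥103,375 ≥ ¥48,000, so the exemption is fully phased out
  Base: ¥987,500 − ¥0 = ¥987,500
  ¥987,500 × 24% = ¥237,000

¥237,000 > ¥138,180, so the alternative minimum tax is the binding amount.

¥237,000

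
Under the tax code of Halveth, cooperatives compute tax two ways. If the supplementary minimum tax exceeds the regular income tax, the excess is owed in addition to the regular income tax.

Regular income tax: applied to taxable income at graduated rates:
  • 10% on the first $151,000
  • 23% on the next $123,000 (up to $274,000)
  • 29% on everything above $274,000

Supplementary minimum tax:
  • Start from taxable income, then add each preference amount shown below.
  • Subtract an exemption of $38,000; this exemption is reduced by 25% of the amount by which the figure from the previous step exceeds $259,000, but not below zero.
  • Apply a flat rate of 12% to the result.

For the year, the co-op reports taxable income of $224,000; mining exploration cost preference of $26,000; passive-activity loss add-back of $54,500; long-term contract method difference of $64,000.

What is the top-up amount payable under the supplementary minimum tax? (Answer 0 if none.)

$11,055

Supplementary minimum tax:
  Adjusted income: $224,000 + $26,000 + $54,500 + $64,000 = $368,500
  Exemption: $38,000 − 25% × ($368,500 − $259,000) = $38,000 − $27,375 = $10,625
  Base: $368,500 − $10,625 = $357,875
  $357,875 × 12% = $42,945

Regular income tax:
  $151,000 × 10% = $15,100
  $73,000 × 23% = $16,790
  → $31,890

Excess of supplementary minimum tax over regular income tax: $42,945 − $31,890 = $11,055.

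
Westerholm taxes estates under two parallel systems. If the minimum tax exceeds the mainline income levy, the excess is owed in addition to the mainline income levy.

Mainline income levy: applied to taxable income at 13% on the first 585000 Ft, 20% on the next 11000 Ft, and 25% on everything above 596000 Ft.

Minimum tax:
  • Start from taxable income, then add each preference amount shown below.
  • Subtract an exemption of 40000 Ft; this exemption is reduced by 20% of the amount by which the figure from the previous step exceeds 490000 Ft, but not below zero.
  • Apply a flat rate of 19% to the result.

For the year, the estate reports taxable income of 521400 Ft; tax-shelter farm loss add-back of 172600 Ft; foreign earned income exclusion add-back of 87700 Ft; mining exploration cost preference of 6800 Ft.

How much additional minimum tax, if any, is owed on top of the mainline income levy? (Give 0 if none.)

82033 Ft

Minimum tax:
  Adjusted income: 521400 Ft + 172600 Ft + 87700 Ft + 6800 Ft = 788500 Ft
  Exemption: 20% × (788500 Ft − 490000 Ft) = 59700 Ft ≥ 40000 Ft, so the exemption is fully phased out
  Base: 788500 Ft − 0 Ft = 788500 Ft
  788500 Ft × 19% = 149815 Ft

Mainline income levy:
  521400 Ft × 13% = 67782 Ft

Excess of minimum tax over mainline income levy: 149815 Ft − 67782 Ft = 82033 Ft.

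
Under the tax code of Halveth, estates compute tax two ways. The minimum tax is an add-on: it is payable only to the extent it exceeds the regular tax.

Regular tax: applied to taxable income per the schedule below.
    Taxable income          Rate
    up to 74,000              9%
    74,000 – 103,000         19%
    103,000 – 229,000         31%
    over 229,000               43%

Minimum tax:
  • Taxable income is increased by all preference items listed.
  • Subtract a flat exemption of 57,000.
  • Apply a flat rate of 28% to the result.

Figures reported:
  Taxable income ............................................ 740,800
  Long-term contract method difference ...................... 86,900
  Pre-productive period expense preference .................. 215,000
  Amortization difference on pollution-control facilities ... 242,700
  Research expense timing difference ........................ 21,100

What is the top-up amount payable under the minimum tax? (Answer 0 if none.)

78,556

Minimum tax:
  Adjusted income: 740,800 + 86,900 + 215,000 + 242,700 + 21,100 = 1,306,500
  Less exemption 57,000 → base 1,249,500
  1,249,500 × 28% = 349,860

Regular tax:
  74,000 × 9% = 6,660
  29,000 × 19% = 5,510
  126,000 × 31% = 39,060
  511,800 × 43% = 220,074
  → 271,304

Excess of minimum tax over regular tax: 349,860 − 271,304 = 78,556.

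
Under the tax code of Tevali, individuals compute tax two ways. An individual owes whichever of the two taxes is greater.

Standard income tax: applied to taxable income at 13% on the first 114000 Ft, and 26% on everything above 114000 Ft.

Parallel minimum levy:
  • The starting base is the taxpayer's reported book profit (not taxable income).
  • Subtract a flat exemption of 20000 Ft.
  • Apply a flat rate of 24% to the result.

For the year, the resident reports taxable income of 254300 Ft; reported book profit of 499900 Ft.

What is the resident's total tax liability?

Standard income tax:
  114000 Ft × 13% = 14820 Ft
  140300 Ft × 26% = 36478 Ft
  → 51298 Ft

Parallel minimum levy:
  Base (reported book profit): 499900 Ft
  Less exemption 20000 Ft → base 479900 Ft
  479900 Ft × 24% = 115176 Ft

115176 Ft > 51298 Ft, so the parallel minimum levy is the binding amount.

115176 Ft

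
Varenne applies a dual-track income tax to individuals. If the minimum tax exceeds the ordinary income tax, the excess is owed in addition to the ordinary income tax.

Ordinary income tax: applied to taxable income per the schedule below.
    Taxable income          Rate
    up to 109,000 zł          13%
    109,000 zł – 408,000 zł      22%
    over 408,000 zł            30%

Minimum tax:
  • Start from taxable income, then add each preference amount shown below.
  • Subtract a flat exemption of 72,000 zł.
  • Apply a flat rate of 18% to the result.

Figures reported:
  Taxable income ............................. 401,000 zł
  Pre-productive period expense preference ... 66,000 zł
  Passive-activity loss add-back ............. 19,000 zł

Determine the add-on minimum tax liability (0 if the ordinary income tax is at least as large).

Ordinary income tax:
  109,000 zł × 13% = 14,170 zł
  292,000 zł × 22% = 64,240 zł
  → 78,410 zł

Minimum tax:
  Adjusted income: 401,000 zł + 66,000 zł + 19,000 zł = 486,000 zł
  Less exemption 72,000 zł → base 414,000 zł
  414,000 zł × 18% = 74,520 zł

74,520 zł ≤ 78,410 zł, so no add-on is due.

0 zł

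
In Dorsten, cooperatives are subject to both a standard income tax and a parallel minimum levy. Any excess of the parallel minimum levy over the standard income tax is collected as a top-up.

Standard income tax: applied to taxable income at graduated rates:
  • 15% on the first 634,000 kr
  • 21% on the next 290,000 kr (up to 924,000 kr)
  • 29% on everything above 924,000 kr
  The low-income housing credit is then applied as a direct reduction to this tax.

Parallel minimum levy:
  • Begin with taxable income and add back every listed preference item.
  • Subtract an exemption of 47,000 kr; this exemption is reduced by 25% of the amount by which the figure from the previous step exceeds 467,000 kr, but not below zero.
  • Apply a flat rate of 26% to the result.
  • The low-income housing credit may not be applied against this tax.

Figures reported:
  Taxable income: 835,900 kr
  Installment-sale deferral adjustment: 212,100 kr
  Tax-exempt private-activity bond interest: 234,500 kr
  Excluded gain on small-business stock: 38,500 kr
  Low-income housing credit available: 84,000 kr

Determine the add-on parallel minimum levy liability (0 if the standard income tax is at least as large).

289,961 kr

Parallel minimum levy:
  Adjusted income: 835,900 kr + 212,100 kr + 234,500 kr + 38,500 kr = 1,321,000 kr
  Exemption: 25% × (1,321,000 kr − 467,000 kr) = 213,500 kr ≥ 47,000 kr, so the exemption is fully phased out
  Base: 1,321,000 kr − 0 kr = 1,321,000 kr
  1,321,000 kr × 26% = 343,460 kr

Standard income tax:
  634,000 kr × 15% = 95,100 kr
  201,900 kr × 21% = 42,399 kr
  → 137,499 kr
  Less low-income housing credit 84,000 kr → 53,499 kr

Excess of parallel minimum levy over standard income tax: 343,460 kr − 53,499 kr = 289,961 kr.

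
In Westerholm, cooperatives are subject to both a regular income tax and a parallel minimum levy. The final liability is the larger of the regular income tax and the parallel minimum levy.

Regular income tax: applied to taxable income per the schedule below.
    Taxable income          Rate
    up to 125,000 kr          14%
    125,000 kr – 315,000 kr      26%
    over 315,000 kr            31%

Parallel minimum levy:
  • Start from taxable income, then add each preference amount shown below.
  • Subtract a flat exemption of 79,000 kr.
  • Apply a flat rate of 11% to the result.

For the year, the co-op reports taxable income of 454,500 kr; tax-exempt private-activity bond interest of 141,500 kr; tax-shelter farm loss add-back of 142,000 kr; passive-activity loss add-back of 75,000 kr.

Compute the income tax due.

110,145 kr

Parallel minimum levy:
  Adjusted income: 454,500 kr + 141,500 kr + 142,000 kr + 75,000 kr = 813,000 kr
  Less exemption 79,000 kr → base 734,000 kr
  734,000 kr × 11% = 80,740 kr

Regular income tax:
  125,000 kr × 14% = 17,500 kr
  190,000 kr × 26% = 49,400 kr
  139,500 kr × 31% = 43,245 kr
  → 110,145 kr

110,145 kr > 80,740 kr, so the regular income tax governs.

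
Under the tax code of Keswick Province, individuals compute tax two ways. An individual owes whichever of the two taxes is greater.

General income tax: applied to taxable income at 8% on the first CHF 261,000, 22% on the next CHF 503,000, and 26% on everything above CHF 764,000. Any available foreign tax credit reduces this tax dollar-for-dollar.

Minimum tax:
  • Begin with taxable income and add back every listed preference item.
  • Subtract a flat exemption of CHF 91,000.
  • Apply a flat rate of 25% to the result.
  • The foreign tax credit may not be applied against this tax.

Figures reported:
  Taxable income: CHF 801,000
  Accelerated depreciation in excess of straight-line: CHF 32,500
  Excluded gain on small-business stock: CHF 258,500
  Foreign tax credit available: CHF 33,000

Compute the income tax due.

CHF 250,250

General income tax:
  CHF 261,000 × 8% = CHF 20,880
  CHF 503,000 × 22% = CHF 110,660
  CHF 37,000 × 26% = CHF 9,620
  → CHF 141,160
  Less foreign tax credit CHF 33,000 → CHF 108,160

Minimum tax:
  Adjusted income: CHF 801,000 + CHF 32,500 + CHF 258,500 = CHF 1,092,000
  Less exemption CHF 91,000 → base CHF 1,001,000
  CHF 1,001,000 × 25% = CHF 250,250

CHF 250,250 > CHF 108,160, so the minimum tax is the binding amount.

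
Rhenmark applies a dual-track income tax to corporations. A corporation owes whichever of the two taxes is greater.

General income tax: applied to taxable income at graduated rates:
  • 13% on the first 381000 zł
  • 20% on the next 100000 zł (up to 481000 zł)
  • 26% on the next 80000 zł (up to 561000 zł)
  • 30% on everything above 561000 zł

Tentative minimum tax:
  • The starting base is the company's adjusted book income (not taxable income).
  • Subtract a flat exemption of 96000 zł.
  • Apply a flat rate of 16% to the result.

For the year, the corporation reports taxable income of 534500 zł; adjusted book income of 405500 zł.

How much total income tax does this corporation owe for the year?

Tentative minimum tax:
  Base (adjusted book income): 405500 zł
  Less exemption 96000 zł → base 309500 zł
  309500 zł × 16% = 49520 zł

General income tax:
  381000 zł × 13% = 49530 zł
  100000 zł × 20% = 20000 zł
  53500 zł × 26% = 13910 zł
  → 83440 zł

83440 zł > 49520 zł, so the general income tax governs.

83440 zł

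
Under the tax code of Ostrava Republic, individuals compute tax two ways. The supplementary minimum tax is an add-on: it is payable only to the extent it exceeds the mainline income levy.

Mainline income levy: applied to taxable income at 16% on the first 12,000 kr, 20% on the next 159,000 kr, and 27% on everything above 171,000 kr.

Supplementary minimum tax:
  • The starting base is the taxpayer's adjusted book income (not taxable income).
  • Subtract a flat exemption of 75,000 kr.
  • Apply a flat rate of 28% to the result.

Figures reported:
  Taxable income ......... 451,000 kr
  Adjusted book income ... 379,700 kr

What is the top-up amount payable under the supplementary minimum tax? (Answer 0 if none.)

0 kr

Mainline income levy:
  12,000 kr × 16% = 1,920 kr
  159,000 kr × 20% = 31,800 kr
  280,000 kr × 27% = 75,600 kr
  → 109,320 kr

Supplementary minimum tax:
  Base (adjusted book income): 379,700 kr
  Less exemption 75,000 kr → base 304,700 kr
  304,700 kr × 28% = 85,316 kr

85,316 kr ≤ 109,320 kr, so no add-on is due.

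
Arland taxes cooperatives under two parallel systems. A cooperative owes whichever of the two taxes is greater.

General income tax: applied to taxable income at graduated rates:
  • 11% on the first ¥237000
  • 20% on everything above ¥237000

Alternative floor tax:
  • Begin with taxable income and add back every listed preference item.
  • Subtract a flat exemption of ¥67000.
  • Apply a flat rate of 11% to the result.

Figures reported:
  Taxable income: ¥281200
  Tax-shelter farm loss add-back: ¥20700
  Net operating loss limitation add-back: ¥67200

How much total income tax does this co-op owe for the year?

¥34910

Alternative floor tax:
  Adjusted income: ¥281200 + ¥20700 + ¥67200 = ¥369100
  Less exemption ¥67000 → base ¥302100
  ¥302100 × 11% = ¥33231

General income tax:
  ¥237000 × 11% = ¥26070
  ¥44200 × 20% = ¥8840
  → ¥34910

¥34910 > ¥33231, so the general income tax governs.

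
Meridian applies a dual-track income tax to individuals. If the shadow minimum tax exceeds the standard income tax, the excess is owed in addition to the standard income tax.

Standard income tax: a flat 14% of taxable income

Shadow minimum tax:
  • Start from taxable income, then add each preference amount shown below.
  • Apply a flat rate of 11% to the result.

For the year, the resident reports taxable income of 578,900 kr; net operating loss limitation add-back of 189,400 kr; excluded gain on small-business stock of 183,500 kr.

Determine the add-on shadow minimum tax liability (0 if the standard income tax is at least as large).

23,652 kr

Shadow minimum tax:
  Adjusted income: 578,900 kr + 189,400 kr + 183,500 kr = 951,800 kr
  951,800 kr × 11% = 104,698 kr

Standard income tax:
  578,900 kr × 14% = 81,046 kr

Excess of shadow minimum tax over standard income tax: 104,698 kr − 81,046 kr = 23,652 kr.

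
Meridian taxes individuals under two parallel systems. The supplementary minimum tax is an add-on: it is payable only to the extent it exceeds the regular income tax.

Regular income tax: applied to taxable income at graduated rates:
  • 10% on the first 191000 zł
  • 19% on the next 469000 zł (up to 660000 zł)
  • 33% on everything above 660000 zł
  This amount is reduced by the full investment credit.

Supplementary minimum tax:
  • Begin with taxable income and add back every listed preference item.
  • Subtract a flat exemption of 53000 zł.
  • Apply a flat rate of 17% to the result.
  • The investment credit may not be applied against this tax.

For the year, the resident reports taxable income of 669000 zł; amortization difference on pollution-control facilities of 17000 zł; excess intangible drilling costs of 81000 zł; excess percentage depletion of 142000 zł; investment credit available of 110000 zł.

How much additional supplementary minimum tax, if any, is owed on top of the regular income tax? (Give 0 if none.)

144340 zł

Regular income tax:
  191000 zł × 10% = 19100 zł
  469000 zł × 19% = 89110 zł
  9000 zł × 33% = 2970 zł
  → 111180 zł
  Less investment credit 110000 zł → 1180 zł

Supplementary minimum tax:
  Adjusted income: 669000 zł + 17000 zł + 81000 zł + 142000 zł = 909000 zł
  Less exemption 53000 zł → base 856000 zł
  856000 zł × 17% = 145520 zł

Excess of supplementary minimum tax over regular income tax: 145520 zł − 1180 zł = 144340 zł.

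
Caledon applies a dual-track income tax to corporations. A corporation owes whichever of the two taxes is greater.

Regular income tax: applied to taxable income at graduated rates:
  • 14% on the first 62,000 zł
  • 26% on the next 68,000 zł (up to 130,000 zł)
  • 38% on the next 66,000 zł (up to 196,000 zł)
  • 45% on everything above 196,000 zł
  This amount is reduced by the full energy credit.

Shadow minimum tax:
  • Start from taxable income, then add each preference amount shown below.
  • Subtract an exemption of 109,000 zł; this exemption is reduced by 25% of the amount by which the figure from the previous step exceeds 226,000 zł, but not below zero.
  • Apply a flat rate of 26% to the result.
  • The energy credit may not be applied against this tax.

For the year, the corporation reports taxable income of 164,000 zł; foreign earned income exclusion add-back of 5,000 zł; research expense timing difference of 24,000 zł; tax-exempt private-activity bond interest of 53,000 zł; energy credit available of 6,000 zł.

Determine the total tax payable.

36,920 zł

Regular income tax:
  62,000 zł × 14% = 8,680 zł
  68,000 zł × 26% = 17,680 zł
  34,000 zł × 38% = 12,920 zł
  → 39,280 zł
  Less energy credit 6,000 zł → 33,280 zł

Shadow minimum tax:
  Adjusted income: 164,000 zł + 5,000 zł + 24,000 zł + 53,000 zł = 246,000 zł
  Exemption: 109,000 zł − 25% × (246,000 zł − 226,000 zł) = 109,000 zł − 5,000 zł = 104,000 zł
  Base: 246,000 zł − 104,000 zł = 142,000 zł
  142,000 zł × 26% = 36,920 zł

36,920 zł > 33,280 zł, so the shadow minimum tax is the binding amount.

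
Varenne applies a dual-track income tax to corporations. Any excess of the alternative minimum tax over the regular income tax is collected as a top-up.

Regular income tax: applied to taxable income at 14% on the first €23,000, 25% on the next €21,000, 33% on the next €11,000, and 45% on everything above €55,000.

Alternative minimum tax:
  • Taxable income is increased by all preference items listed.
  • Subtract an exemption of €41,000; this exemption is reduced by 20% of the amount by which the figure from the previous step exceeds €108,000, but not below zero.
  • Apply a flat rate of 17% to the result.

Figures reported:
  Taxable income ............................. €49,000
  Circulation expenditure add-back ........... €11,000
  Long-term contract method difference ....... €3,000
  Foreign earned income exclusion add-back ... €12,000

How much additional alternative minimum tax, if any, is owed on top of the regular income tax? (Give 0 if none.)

Alternative minimum tax:
  Adjusted income: €49,000 + €11,000 + €3,000 + €12,000 = €75,000
  Exemption: €75,000 ≤ €108,000, so full €41,000 applies
  Base: €75,000 − €41,000 = €34,000
  €34,000 × 17% = €5,780

Regular income tax:
  €23,000 × 14% = €3,220
  €21,000 × 25% = €5,250
  €5,000 × 33% = €1,650
  → €10,120

€5,780 ≤ €10,120, so no add-on is due.

€0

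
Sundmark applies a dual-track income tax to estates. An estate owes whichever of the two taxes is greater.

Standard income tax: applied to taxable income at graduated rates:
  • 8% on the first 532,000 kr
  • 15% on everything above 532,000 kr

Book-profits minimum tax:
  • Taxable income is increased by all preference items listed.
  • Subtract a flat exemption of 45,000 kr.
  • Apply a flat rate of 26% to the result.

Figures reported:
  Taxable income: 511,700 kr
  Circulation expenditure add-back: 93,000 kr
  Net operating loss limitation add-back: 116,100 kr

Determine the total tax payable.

175,708 kr

Standard income tax:
  511,700 kr × 8% = 40,936 kr

Book-profits minimum tax:
  Adjusted income: 511,700 kr + 93,000 kr + 116,100 kr = 720,800 kr
  Less exemption 45,000 kr → base 675,800 kr
  675,800 kr × 26% = 175,708 kr

175,708 kr > 40,936 kr, so the book-profits minimum tax is the binding amount.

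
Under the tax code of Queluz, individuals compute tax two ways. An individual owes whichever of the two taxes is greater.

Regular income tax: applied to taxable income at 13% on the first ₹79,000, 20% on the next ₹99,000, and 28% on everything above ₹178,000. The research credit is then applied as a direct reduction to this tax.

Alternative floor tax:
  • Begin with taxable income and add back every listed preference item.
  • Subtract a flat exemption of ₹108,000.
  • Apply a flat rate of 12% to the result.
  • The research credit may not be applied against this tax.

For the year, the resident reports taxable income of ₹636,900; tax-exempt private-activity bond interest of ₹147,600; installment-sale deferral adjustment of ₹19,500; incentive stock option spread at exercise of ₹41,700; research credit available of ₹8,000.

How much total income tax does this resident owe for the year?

Regular income tax:
  ₹79,000 × 13% = ₹10,270
  ₹99,000 × 20% = ₹19,800
  ₹458,900 × 28% = ₹128,492
  → ₹158,562
  Less research credit ₹8,000 → ₹150,562

Alternative floor tax:
  Adjusted income: ₹636,900 + ₹147,600 + ₹19,500 + ₹41,700 = ₹845,700
  Less exemption ₹108,000 → base ₹737,700
  ₹737,700 × 12% = ₹88,524

₹150,562 > ₹88,524, so the regular income tax governs.

₹150,562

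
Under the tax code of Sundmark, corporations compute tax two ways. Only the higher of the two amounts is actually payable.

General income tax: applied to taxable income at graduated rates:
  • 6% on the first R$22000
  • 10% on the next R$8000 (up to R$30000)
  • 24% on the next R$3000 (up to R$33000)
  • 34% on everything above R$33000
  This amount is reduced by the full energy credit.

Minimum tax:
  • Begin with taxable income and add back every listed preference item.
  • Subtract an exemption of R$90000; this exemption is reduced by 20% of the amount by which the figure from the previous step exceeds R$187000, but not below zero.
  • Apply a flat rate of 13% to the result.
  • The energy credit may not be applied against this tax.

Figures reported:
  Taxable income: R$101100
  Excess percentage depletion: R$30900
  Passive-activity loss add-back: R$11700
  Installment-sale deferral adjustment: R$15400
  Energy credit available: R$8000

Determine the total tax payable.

R$17994

Minimum tax:
  Adjusted income: R$101100 + R$30900 + R$11700 + R$15400 = R$159100
  Exemption: R$159100 ≤ R$187000, so full R$90000 applies
  Base: R$159100 − R$90000 = R$69100
  R$69100 × 13% = R$8983

General income tax:
  R$22000 × 6% = R$1320
  R$8000 × 10% = R$800
  R$3000 × 24% = R$720
  R$68100 × 34% = R$23154
  → R$25994
  Less energy credit R$8000 → R$17994

R$17994 > R$8983, so the general income tax governs.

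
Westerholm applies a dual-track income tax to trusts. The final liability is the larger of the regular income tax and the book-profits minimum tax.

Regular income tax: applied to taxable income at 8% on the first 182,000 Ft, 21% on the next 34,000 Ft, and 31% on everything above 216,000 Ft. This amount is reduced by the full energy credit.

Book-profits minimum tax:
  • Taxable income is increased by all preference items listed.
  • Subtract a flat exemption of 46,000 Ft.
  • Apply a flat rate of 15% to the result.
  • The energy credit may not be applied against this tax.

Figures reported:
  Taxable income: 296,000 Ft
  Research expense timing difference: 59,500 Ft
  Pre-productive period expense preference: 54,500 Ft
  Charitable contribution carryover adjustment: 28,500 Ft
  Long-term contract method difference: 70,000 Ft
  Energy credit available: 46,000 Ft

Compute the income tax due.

69,375 Ft

Regular income tax:
  182,000 Ft × 8% = 14,560 Ft
  34,000 Ft × 21% = 7,140 Ft
  80,000 Ft × 31% = 24,800 Ft
  → 46,500 Ft
  Less energy credit 46,000 Ft → 500 Ft

Book-profits minimum tax:
  Adjusted income: 296,000 Ft + 59,500 Ft + 54,500 Ft + 28,500 Ft + 70,000 Ft = 508,500 Ft
  Less exemption 46,000 Ft → base 462,500 Ft
  462,500 Ft × 15% = 69,375 Ft

69,375 Ft > 500 Ft, so the book-profits minimum tax is the binding amount.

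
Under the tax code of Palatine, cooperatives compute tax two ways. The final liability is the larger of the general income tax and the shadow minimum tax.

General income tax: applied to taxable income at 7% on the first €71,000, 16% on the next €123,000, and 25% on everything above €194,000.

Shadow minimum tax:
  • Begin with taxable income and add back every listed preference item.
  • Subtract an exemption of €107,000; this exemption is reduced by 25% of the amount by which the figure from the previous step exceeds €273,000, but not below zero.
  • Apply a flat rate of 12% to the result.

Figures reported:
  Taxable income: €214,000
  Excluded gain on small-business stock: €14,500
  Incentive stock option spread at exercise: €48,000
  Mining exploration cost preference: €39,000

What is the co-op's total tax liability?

€29,650

General income tax:
  €71,000 × 7% = €4,970
  €123,000 × 16% = €19,680
  €20,000 × 25% = €5,000
  → €29,650

Shadow minimum tax:
  Adjusted income: €214,000 + €14,500 + €48,000 + €39,000 = €315,500
  Exemption: €107,000 − 25% × (€315,500 − €273,000) = €107,000 − €10,625 = €96,375
  Base: €315,500 − €96,375 = €219,125
  €219,125 × 12% = €26,295

€29,650 > €26,295, so the general income tax governs.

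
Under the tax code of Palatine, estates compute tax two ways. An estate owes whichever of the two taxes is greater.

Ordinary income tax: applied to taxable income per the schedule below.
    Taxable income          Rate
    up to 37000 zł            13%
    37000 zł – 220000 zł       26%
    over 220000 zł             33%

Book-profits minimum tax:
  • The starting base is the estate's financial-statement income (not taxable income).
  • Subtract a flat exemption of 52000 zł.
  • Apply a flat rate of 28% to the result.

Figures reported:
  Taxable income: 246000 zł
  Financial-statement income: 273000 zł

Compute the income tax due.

61880 zł

Book-profits minimum tax:
  Base (financial-statement income): 273000 zł
  Less exemption 52000 zł → base 221000 zł
  221000 zł × 28% = 61880 zł

Ordinary income tax:
  37000 zł × 13% = 4810 zł
  183000 zł × 26% = 47580 zł
  26000 zł × 33% = 8580 zł
  → 60970 zł

61880 zł > 60970 zł, so the book-profits minimum tax is the binding amount.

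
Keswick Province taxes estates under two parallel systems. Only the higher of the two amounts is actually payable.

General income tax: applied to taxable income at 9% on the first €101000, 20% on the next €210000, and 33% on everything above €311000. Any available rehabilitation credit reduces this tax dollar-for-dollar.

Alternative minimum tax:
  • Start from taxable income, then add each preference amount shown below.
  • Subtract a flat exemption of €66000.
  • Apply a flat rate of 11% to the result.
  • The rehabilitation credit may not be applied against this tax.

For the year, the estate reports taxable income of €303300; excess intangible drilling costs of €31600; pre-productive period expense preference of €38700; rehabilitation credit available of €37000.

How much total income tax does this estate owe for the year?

Alternative minimum tax:
  Adjusted income: €303300 + €31600 + €38700 = €373600
  Less exemption €66000 → base €307600
  €307600 × 11% = €33836

General income tax:
  €101000 × 9% = €9090
  €202300 × 20% = €40460
  → €49550
  Less rehabilitation credit €37000 → €12550

€33836 > €12550, so the alternative minimum tax is the binding amount.

€33836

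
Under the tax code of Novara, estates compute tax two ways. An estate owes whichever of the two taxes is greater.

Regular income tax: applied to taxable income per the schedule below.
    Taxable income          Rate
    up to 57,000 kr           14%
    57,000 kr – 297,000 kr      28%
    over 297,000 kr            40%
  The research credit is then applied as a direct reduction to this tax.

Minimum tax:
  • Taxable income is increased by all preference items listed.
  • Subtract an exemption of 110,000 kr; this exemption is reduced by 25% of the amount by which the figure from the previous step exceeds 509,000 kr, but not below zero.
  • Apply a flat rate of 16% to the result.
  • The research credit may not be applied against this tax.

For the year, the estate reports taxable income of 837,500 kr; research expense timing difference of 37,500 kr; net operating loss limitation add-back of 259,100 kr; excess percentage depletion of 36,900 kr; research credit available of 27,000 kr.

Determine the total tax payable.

Regular income tax:
  57,000 kr × 14% = 7,980 kr
  240,000 kr × 28% = 67,200 kr
  540,500 kr × 40% = 216,200 kr
  → 291,380 kr
  Less research credit 27,000 kr → 264,380 kr

Minimum tax:
  Adjusted income: 837,500 kr + 37,500 kr + 259,100 kr + 36,900 kr = 1,171,000 kr
  Exemption: 25% × (1,171,000 kr − 509,000 kr) = 165,500 kr ≥ 110,000 kr, so the exemption is fully phased out
  Base: 1,171,000 kr − 0 kr = 1,171,000 kr
  1,171,000 kr × 16% = 187,360 kr

264,380 kr > 187,360 kr, so the regular income tax governs.

264,380 kr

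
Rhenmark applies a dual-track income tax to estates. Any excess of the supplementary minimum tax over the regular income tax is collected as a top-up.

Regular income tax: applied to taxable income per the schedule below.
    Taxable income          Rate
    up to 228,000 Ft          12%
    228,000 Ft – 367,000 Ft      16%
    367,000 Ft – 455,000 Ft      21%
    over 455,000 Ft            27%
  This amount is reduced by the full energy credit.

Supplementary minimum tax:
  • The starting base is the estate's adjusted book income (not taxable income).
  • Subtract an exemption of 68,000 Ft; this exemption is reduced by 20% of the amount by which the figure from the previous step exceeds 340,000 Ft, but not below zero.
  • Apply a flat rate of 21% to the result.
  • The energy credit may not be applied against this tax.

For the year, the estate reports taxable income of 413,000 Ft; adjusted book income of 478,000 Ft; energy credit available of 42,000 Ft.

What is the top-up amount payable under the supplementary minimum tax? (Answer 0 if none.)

74,636 Ft

Regular income tax:
  228,000 Ft × 12% = 27,360 Ft
  139,000 Ft × 16% = 22,240 Ft
  46,000 Ft × 21% = 9,660 Ft
  → 59,260 Ft
  Less energy credit 42,000 Ft → 17,260 Ft

Supplementary minimum tax:
  Base (adjusted book income): 478,000 Ft
  Exemption: 68,000 Ft − 20% × (478,000 Ft − 340,000 Ft) = 68,000 Ft − 27,600 Ft = 40,400 Ft
  Base: 478,000 Ft − 40,400 Ft = 437,600 Ft
  437,600 Ft × 21% = 91,896 Ft

Excess of supplementary minimum tax over regular income tax: 91,896 Ft − 17,260 Ft = 74,636 Ft.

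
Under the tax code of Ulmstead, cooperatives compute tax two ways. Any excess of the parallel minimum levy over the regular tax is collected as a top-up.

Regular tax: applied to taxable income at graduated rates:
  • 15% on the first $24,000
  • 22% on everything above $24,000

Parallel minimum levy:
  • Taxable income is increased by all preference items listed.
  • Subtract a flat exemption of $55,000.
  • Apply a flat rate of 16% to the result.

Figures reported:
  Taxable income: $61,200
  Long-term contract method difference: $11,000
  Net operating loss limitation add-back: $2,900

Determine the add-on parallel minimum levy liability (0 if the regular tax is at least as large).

Regular tax:
  $24,000 × 15% = $3,600
  $37,200 × 22% = $8,184
  → $11,784

Parallel minimum levy:
  Adjusted income: $61,200 + $11,000 + $2,900 = $75,100
  Less exemption $55,000 → base $20,100
  $20,100 × 16% = $3,216

$3,216 ≤ $11,784, so no add-on is due.

$0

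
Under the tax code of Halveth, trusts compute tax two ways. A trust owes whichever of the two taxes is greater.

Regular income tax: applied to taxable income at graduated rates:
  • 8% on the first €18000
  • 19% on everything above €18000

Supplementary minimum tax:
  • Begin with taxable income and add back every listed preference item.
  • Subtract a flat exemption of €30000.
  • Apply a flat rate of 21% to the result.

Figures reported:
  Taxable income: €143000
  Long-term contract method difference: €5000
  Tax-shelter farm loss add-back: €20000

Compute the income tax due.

€28980

Supplementary minimum tax:
  Adjusted income: €143000 + €5000 + €20000 = €168000
  Less exemption €30000 → base €138000
  €138000 × 21% = €28980

Regular income tax:
  €18000 × 8% = €1440
  €125000 × 19% = €23750
  → €25190

€28980 > €25190, so the supplementary minimum tax is the binding amount.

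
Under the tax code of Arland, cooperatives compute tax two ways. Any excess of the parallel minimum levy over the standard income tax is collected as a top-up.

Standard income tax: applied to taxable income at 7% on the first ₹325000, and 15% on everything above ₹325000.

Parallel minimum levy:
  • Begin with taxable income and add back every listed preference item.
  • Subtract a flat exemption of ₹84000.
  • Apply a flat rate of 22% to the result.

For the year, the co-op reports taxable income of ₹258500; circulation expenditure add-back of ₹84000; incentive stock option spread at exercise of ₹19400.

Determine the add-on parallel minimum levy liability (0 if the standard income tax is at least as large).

Standard income tax:
  ₹258500 × 7% = ₹18095

Parallel minimum levy:
  Adjusted income: ₹258500 + ₹84000 + ₹19400 = ₹361900
  Less exemption ₹84000 → base ₹277900
  ₹277900 × 22% = ₹61138

Excess of parallel minimum levy over standard income tax: ₹61138 − ₹18095 = ₹43043.

₹43043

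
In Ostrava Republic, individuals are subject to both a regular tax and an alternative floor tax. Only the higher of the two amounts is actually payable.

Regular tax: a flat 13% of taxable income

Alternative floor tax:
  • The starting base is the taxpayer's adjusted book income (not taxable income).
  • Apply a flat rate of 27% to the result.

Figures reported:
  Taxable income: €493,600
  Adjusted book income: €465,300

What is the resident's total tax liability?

Regular tax:
  €493,600 × 13% = €64,168

Alternative floor tax:
  Base (adjusted book income): €465,300
  €465,300 × 27% = €125,631

€125,631 > €64,168, so the alternative floor tax is the binding amount.

€125,631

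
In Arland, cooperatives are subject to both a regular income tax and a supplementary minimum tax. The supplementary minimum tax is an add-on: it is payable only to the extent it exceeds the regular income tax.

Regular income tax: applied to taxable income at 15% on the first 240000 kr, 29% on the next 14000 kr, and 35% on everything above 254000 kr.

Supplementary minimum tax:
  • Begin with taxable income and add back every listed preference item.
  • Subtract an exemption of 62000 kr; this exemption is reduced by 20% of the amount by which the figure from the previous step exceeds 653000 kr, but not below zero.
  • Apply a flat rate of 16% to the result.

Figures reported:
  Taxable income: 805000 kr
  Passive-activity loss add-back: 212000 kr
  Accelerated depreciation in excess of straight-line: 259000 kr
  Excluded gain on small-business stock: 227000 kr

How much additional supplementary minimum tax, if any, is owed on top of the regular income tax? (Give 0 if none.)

7570 kr

Supplementary minimum tax:
  Adjusted income: 805000 kr + 212000 kr + 259000 kr + 227000 kr = 1503000 kr
  Exemption: 20% × (1503000 kr − 653000 kr) = 170000 kr ≥ 62000 kr, so the exemption is fully phased out
  Base: 1503000 kr − 0 kr = 1503000 kr
  1503000 kr × 16% = 240480 kr

Regular income tax:
  240000 kr × 15% = 36000 kr
  14000 kr × 29% = 4060 kr
  551000 kr × 35% = 192850 kr
  → 232910 kr

Excess of supplementary minimum tax over regular income tax: 240480 kr − 232910 kr = 7570 kr.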